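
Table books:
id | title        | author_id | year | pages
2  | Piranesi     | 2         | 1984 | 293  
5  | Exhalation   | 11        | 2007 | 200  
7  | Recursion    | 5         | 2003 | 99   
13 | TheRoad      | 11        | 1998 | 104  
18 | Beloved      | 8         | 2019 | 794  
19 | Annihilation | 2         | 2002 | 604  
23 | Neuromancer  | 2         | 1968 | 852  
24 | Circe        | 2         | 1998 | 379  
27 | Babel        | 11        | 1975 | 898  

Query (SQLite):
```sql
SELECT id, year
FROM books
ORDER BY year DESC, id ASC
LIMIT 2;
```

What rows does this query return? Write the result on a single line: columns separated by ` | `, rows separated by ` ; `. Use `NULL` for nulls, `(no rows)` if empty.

Sort by year desc, tiebreak id asc: (2019, id=18), (2007, id=5), (2003, id=7), (2002, id=19), (1998, id=13) …. Take first 2.

18 | 2019 ; 5 | 2007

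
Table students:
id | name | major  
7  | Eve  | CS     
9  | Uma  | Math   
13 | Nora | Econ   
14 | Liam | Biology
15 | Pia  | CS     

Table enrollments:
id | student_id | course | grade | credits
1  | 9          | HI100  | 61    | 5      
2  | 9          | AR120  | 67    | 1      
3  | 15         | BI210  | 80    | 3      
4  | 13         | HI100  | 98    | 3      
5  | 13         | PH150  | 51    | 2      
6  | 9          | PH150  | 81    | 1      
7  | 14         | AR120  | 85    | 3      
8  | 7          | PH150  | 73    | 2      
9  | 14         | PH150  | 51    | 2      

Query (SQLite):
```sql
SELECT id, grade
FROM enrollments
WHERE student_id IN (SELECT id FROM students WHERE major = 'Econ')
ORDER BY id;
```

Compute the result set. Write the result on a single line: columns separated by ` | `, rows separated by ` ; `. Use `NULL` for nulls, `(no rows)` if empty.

Inner query: students.id where major = 'Econ'.
Outer: keep enrollments rows whose student_id is in that set.
Inner query → {13}

4 | 98 ; 5 | 51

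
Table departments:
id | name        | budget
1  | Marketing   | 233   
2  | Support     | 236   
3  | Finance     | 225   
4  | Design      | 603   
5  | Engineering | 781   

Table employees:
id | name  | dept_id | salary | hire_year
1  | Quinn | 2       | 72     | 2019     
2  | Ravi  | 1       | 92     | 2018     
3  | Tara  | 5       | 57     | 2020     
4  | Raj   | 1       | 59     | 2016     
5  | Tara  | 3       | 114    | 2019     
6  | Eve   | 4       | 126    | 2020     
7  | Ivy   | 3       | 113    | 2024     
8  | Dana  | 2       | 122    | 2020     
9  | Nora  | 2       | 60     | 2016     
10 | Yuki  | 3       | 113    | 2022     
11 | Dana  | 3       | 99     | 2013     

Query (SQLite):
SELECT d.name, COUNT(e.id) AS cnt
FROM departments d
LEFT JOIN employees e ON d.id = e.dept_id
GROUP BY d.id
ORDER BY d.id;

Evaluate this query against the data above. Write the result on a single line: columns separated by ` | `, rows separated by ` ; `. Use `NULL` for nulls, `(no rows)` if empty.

Marketing | 2 ; Support | 3 ; Finance | 4 ; Design | 1 ; Engineering | 1

LEFT JOIN keeps every departments row; unmatched ones get NULL for employees columns.
Group by departments.id and compute COUNT(e.id). COUNT(col) of an all-NULL group is 0.
  1: ids {2, 4} → COUNT(e.id)=2
  2: ids {1, 8, 9} → COUNT(e.id)=3
  3: ids {5, 7, 10, 11} → COUNT(e.id)=4
  4: ids {6} → COUNT(e.id)=1
  5: ids {3} → COUNT(e.id)=1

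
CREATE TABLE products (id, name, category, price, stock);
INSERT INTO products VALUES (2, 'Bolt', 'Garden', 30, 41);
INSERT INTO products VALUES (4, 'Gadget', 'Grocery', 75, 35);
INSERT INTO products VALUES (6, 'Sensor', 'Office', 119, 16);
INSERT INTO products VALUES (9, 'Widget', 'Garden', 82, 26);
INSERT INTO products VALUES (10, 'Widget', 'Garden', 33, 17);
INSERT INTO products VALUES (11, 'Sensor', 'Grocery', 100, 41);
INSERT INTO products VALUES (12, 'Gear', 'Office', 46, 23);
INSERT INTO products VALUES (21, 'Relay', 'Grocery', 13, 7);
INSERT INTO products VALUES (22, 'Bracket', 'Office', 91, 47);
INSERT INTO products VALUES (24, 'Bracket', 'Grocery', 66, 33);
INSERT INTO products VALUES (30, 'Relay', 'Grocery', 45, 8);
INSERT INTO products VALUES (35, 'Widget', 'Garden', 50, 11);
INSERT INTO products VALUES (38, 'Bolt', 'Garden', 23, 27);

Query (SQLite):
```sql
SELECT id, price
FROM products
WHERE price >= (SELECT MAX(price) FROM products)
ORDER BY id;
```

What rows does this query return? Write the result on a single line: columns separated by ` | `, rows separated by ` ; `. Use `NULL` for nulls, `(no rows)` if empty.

6 | 119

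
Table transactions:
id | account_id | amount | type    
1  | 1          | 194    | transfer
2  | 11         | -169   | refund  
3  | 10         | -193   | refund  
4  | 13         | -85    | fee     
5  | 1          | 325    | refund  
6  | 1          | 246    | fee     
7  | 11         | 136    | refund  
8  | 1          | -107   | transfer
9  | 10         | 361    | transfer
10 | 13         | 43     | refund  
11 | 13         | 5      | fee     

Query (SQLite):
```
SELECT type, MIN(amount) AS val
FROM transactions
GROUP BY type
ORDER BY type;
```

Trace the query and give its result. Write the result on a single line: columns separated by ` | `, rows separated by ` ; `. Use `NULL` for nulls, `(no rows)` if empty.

Partition transactions by type; compute MIN(amount) within each group.
  fee: ids {4, 6, 11} → MIN(amount)=-85
  refund: ids {2, 3, 5, 7, 10} → MIN(amount)=-193
  transfer: ids {1, 8, 9} → MIN(amount)=-107

fee | -85 ; refund | -193 ; transfer | -107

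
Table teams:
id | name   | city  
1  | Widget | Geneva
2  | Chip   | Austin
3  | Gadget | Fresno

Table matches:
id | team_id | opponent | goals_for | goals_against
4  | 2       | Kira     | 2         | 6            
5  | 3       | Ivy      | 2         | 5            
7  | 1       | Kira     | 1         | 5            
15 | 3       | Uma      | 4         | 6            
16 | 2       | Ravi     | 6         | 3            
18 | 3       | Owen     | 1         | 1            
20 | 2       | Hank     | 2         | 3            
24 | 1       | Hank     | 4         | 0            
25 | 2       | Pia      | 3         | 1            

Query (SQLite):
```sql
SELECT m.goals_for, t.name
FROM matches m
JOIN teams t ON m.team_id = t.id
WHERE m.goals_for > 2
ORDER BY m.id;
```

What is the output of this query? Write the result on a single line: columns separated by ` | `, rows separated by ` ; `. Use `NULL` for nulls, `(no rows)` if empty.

4 | Gadget ; 6 | Chip ; 4 | Widget ; 3 | Chip

Each matches row matches the teams row where team_id = teams.id.
Then keep rows with m.goals_for > 2.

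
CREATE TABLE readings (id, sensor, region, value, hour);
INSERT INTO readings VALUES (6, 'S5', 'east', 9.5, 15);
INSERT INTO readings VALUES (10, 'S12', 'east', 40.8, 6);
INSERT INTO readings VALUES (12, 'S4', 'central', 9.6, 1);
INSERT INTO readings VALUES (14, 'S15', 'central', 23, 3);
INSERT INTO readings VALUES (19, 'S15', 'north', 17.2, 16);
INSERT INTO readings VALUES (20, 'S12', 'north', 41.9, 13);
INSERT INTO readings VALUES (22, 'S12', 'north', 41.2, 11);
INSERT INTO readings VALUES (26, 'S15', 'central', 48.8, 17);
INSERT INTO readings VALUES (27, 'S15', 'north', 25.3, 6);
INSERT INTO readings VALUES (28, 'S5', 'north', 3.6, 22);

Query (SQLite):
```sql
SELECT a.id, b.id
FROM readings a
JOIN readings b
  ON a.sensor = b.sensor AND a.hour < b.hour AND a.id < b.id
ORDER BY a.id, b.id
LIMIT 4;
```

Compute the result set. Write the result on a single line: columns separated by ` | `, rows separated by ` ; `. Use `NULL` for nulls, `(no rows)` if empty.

Pairs (a,b) with same sensor, a.hour < b.hour, a.id < b.id.
sensor groups: S12:{10,20,22} S15:{14,19,26,27} S4:{12} S5:{6,28}
Ordered by (a.id, b.id); first 4.

6 | 28 ; 10 | 20 ; 10 | 22 ; 14 | 19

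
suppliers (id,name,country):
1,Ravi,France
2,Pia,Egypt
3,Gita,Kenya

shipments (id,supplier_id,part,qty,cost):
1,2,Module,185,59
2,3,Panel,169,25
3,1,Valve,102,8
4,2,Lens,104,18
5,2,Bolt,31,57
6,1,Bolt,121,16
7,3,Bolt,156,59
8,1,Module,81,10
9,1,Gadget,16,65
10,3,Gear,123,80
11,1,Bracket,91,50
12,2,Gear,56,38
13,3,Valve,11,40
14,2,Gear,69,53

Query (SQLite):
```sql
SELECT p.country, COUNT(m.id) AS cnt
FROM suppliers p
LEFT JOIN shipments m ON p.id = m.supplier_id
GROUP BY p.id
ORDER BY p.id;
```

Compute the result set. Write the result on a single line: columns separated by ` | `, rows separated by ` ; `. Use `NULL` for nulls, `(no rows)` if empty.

LEFT JOIN keeps every suppliers row; unmatched ones get NULL for shipments columns.
Group by suppliers.id and compute COUNT(m.id). COUNT(col) of an all-NULL group is 0.
  1: ids {3, 6, 8, 9, 11} → COUNT(m.id)=5
  2: ids {1, 4, 5, 12, 14} → COUNT(m.id)=5
  3: ids {2, 7, 10, 13} → COUNT(m.id)=4

France | 5 ; Egypt | 5 ; Kenya | 4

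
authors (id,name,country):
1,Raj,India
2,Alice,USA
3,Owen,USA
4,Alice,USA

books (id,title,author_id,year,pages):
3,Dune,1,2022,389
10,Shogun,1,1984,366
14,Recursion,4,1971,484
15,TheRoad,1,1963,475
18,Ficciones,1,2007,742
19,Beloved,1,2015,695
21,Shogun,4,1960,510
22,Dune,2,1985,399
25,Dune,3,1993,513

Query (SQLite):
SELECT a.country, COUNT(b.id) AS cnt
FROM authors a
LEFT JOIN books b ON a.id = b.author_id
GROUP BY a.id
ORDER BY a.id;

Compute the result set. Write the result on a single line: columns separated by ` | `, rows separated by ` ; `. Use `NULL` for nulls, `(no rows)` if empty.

LEFT JOIN keeps every authors row; unmatched ones get NULL for books columns.
Group by authors.id and compute COUNT(b.id). COUNT(col) of an all-NULL group is 0.
  1: ids {3, 10, 15, 18, 19} → COUNT(b.id)=5
  2: ids {22} → COUNT(b.id)=1
  3: ids {25} → COUNT(b.id)=1
  4: ids {14, 21} → COUNT(b.id)=2

India | 5 ; USA | 1 ; USA | 1 ; USA | 2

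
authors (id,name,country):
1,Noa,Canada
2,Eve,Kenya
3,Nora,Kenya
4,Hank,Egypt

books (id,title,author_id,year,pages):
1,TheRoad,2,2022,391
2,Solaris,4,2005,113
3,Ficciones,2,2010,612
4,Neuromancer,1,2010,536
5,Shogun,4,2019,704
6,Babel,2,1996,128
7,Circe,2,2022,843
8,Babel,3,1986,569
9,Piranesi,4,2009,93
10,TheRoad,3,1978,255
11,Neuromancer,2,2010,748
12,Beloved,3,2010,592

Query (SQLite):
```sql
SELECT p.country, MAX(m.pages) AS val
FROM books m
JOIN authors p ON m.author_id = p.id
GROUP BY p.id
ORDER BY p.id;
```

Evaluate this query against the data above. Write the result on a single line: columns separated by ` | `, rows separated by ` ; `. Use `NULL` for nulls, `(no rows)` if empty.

Canada | 536 ; Kenya | 843 ; Kenya | 592 ; Egypt | 704

Join each books row to its authors via author_id.
Group joined rows by authors.id; compute MAX(m.pages) per group.
  1: ids {4} → MAX(m.pages)=536
  2: ids {1, 3, 6, 7, 11} → MAX(m.pages)=843
  3: ids {8, 10, 12} → MAX(m.pages)=592
  4: ids {2, 5, 9} → MAX(m.pages)=704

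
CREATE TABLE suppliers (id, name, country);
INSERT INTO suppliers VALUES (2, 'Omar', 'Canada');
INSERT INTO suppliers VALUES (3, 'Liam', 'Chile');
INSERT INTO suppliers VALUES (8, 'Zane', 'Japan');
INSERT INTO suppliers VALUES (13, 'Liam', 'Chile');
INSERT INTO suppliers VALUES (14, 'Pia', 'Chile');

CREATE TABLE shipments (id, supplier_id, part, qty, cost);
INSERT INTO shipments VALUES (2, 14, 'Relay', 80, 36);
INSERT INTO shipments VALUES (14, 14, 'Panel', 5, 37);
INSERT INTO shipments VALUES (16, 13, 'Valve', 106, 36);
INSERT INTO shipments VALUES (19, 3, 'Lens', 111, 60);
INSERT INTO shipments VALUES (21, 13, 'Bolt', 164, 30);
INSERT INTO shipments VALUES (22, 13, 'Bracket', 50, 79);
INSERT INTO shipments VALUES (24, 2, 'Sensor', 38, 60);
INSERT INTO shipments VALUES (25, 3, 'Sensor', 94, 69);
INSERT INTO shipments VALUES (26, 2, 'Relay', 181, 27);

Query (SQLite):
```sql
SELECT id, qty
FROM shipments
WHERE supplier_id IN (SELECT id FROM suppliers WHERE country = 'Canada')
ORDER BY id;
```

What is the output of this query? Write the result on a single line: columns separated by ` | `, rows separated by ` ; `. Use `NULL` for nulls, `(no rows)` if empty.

Inner query: suppliers.id where country = 'Canada'.
Outer: keep shipments rows whose supplier_id is in that set.
Inner query → {2}

24 | 38 ; 26 | 181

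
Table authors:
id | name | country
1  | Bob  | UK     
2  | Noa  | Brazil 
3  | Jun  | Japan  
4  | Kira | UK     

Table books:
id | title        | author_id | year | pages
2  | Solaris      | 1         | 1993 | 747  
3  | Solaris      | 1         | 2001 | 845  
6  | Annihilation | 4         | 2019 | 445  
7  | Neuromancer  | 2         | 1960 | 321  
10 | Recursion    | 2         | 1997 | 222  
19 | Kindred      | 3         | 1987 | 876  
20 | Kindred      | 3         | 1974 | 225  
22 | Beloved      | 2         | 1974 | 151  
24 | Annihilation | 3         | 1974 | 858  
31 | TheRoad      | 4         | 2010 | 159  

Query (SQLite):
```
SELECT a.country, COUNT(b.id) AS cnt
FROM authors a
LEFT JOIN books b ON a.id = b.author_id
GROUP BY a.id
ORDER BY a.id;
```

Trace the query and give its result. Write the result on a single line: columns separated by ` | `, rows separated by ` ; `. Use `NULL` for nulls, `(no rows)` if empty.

LEFT JOIN keeps every authors row; unmatched ones get NULL for books columns.
Group by authors.id and compute COUNT(b.id). COUNT(col) of an all-NULL group is 0.
  1: ids {2, 3} → COUNT(b.id)=2
  2: ids {7, 10, 22} → COUNT(b.id)=3
  3: ids {19, 20, 24} → COUNT(b.id)=3
  4: ids {6, 31} → COUNT(b.id)=2

UK | 2 ; Brazil | 3 ; Japan | 3 ; UK | 2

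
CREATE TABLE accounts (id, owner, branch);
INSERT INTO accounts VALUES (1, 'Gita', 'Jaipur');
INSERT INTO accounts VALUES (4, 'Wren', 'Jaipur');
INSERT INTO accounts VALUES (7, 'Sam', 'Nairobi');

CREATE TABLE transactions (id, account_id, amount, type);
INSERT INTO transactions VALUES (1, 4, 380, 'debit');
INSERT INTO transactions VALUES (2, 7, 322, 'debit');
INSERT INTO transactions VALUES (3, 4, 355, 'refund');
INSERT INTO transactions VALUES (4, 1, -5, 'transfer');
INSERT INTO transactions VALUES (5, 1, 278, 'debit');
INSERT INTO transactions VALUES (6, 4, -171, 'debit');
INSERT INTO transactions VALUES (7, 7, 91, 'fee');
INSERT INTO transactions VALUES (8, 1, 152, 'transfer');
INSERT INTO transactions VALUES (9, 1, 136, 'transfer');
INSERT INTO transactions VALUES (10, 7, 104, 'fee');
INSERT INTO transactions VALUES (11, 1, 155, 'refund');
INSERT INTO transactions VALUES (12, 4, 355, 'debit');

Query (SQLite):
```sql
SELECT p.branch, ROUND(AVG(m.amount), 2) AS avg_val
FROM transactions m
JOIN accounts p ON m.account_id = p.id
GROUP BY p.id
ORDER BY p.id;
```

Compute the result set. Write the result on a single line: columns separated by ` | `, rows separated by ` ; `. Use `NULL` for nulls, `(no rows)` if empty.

Jaipur | 143.2 ; Jaipur | 229.75 ; Nairobi | 172.33

Join each transactions row to its accounts via account_id.
Group joined rows by accounts.id; compute ROUND(AVG(m.amount), 2) per group.
  1: ids {4, 5, 8, 9, 11} → ROUND(AVG(m.amount), 2)=143.2
  4: ids {1, 3, 6, 12} → ROUND(AVG(m.amount), 2)=229.75
  7: ids {2, 7, 10} → ROUND(AVG(m.amount), 2)=172.33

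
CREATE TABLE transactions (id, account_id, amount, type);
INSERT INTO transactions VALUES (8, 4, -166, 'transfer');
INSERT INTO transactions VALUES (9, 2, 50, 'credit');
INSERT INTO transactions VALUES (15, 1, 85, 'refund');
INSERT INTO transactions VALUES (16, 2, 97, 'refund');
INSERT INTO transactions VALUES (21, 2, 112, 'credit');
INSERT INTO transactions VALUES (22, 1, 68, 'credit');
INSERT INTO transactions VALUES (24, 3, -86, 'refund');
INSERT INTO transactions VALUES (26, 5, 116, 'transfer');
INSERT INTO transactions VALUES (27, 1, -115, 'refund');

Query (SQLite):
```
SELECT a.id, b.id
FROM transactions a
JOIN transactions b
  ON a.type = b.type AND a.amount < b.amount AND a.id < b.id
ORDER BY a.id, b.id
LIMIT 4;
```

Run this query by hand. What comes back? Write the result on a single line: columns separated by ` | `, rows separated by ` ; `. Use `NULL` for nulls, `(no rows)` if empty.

Pairs (a,b) with same type, a.amount < b.amount, a.id < b.id.
type groups: credit:{9,21,22} refund:{15,16,24,27} transfer:{8,26}
Ordered by (a.id, b.id); first 4.

8 | 26 ; 9 | 21 ; 9 | 22 ; 15 | 16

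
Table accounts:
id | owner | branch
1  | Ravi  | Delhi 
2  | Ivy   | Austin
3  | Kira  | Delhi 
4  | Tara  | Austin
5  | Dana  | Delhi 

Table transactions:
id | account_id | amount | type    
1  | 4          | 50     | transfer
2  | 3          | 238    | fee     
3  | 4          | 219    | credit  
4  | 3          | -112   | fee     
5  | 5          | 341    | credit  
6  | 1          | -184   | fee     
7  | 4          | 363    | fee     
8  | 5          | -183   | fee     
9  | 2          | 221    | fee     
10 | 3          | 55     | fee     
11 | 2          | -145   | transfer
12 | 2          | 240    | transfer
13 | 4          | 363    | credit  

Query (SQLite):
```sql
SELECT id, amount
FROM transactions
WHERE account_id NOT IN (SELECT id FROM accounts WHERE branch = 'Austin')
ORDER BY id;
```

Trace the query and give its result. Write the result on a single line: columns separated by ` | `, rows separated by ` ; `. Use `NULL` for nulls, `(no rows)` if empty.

Inner query: accounts.id where branch = 'Austin'.
Outer: keep transactions rows whose account_id is not in that set.
Inner query → {2, 4}

2 | 238 ; 4 | -112 ; 5 | 341 ; 6 | -184 ; 8 | -183 ; 10 | 55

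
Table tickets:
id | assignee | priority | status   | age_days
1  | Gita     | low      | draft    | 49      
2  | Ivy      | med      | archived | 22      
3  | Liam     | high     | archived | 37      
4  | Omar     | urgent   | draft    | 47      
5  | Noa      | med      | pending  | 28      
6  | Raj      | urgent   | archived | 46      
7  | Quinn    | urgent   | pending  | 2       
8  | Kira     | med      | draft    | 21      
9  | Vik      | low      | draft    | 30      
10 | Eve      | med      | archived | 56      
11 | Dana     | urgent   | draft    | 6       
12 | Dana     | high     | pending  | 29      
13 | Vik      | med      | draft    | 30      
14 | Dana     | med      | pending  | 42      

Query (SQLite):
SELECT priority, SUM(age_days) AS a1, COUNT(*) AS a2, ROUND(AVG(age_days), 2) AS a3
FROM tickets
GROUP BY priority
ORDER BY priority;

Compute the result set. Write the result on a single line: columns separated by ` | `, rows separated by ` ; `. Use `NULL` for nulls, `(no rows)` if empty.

high | 66 | 2 | 33 ; low | 79 | 2 | 39.5 ; med | 199 | 6 | 33.17 ; urgent | 101 | 4 | 25.25

Group tickets by priority.
Per group compute: SUM(age_days), COUNT(*), ROUND(AVG(age_days), 2).
  high: ids {3, 12} → SUM(age_days)=66, COUNT(*)=2, ROUND(AVG(age_days), 2)=33
  low: ids {1, 9} → SUM(age_days)=79, COUNT(*)=2, ROUND(AVG(age_days), 2)=39.5
  med: ids {2, 5, 8, 10, 13, 14} → SUM(age_days)=199, COUNT(*)=6, ROUND(AVG(age_days), 2)=33.17
  urgent: ids {4, 6, 7, 11} → SUM(age_days)=101, COUNT(*)=4, ROUND(AVG(age_days), 2)=25.25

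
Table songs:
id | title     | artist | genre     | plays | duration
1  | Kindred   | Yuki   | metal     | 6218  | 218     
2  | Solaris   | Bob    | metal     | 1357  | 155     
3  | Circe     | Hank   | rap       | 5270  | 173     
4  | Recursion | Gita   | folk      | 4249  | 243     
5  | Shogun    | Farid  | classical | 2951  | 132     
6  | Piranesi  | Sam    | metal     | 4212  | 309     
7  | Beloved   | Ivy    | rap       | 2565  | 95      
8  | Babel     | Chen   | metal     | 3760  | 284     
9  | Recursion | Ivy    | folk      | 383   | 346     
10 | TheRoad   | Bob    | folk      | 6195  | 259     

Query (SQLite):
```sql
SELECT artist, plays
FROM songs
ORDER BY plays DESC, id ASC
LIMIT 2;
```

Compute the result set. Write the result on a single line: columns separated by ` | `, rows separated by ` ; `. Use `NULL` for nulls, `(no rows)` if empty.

Sort by plays desc, tiebreak id asc: (6218, id=1), (6195, id=10), (5270, id=3), (4249, id=4), (4212, id=6) …. Take first 2.

Yuki | 6218 ; Bob | 6195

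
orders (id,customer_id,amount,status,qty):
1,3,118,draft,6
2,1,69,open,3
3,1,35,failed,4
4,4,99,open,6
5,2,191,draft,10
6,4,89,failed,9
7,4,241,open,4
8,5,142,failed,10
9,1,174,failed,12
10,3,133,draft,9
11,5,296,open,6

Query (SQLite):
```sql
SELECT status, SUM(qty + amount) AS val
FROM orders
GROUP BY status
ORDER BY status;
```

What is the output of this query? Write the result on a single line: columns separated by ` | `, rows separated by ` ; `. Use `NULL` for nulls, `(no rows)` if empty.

For each row compute qty + amount.
Group by status; take SUM of the expression per group.
  draft: ids {1, 5, 10} → SUM(qty + amount)=467
  failed: ids {3, 6, 8, 9} → SUM(qty + amount)=475
  open: ids {2, 4, 7, 11} → SUM(qty + amount)=724

draft | 467 ; failed | 475 ; open | 724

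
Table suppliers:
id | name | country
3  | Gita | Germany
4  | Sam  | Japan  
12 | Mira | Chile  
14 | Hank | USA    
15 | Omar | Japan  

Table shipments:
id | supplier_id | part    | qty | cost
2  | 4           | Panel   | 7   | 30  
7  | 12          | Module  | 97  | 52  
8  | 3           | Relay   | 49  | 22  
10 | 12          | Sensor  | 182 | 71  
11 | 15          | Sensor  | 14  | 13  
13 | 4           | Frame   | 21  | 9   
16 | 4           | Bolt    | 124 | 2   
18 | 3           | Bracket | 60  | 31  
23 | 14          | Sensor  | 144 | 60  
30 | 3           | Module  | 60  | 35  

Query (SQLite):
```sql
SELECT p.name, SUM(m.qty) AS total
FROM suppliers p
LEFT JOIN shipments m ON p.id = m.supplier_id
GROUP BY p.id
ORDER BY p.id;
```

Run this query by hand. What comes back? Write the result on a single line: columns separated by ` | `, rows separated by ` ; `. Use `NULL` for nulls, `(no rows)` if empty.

LEFT JOIN keeps every suppliers row; unmatched ones get NULL for shipments columns.
Group by suppliers.id and compute SUM(m.qty). SUM over an all-NULL group is NULL.
  3: ids {8, 18, 30} → SUM(m.qty)=169
  4: ids {2, 13, 16} → SUM(m.qty)=152
  12: ids {7, 10} → SUM(m.qty)=279
  14: ids {23} → SUM(m.qty)=144
  15: ids {11} → SUM(m.qty)=14

Gita | 169 ; Sam | 152 ; Mira | 279 ; Hank | 144 ; Omar | 14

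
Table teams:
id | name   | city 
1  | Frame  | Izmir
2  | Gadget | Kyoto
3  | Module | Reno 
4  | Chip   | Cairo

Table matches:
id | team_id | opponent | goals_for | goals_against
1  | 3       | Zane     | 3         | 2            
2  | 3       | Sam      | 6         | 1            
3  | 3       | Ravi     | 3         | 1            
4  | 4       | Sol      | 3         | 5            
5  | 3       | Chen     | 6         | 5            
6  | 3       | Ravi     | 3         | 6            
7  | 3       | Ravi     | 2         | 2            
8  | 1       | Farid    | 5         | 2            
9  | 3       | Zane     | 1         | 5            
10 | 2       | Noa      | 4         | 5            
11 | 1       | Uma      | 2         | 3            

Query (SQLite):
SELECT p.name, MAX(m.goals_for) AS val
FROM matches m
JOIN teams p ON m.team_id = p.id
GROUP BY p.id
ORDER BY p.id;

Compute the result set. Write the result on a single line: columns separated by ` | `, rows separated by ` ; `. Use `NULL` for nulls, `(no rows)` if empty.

Join each matches row to its teams via team_id.
Group joined rows by teams.id; compute MAX(m.goals_for) per group.
  1: ids {8, 11} → MAX(m.goals_for)=5
  2: ids {10} → MAX(m.goals_for)=4
  3: ids {1, 2, 3, 5, 6, 7, 9} → MAX(m.goals_for)=6
  4: ids {4} → MAX(m.goals_for)=3

Frame | 5 ; Gadget | 4 ; Module | 6 ; Chip | 3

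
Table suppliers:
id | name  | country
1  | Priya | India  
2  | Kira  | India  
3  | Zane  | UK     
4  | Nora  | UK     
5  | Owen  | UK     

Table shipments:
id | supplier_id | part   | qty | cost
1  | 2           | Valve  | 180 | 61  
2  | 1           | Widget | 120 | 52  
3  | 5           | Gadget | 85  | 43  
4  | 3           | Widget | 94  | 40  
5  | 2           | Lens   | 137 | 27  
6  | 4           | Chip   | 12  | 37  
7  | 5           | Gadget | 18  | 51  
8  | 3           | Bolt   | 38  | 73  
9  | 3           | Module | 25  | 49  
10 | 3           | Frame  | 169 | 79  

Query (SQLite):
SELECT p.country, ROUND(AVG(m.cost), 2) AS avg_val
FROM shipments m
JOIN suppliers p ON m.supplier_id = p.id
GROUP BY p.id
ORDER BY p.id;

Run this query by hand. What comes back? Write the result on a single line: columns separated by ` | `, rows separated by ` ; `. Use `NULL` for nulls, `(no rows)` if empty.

Join each shipments row to its suppliers via supplier_id.
Group joined rows by suppliers.id; compute ROUND(AVG(m.cost), 2) per group.
  1: ids {2} → ROUND(AVG(m.cost), 2)=52
  2: ids {1, 5} → ROUND(AVG(m.cost), 2)=44
  3: ids {4, 8, 9, 10} → ROUND(AVG(m.cost), 2)=60.25
  4: ids {6} → ROUND(AVG(m.cost), 2)=37
  5: ids {3, 7} → ROUND(AVG(m.cost), 2)=47

India | 52 ; India | 44 ; UK | 60.25 ; UK | 37 ; UK | 47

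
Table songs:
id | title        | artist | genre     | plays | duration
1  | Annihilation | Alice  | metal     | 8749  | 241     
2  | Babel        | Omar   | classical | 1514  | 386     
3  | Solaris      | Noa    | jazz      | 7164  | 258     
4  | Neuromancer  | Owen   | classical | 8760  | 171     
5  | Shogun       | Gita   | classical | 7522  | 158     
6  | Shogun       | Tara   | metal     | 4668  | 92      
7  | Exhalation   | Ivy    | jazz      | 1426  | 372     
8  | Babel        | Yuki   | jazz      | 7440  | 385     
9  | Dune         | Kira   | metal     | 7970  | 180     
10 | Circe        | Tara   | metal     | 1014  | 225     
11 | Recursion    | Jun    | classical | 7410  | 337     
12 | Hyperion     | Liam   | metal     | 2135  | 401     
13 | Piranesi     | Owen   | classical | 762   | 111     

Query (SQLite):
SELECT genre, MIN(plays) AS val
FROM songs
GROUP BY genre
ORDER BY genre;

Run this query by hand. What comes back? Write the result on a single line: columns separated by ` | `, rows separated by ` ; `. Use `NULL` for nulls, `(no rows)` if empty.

classical | 762 ; jazz | 1426 ; metal | 1014

Partition songs by genre; compute MIN(plays) within each group.
  classical: ids {2, 4, 5, 11, 13} → MIN(plays)=762
  jazz: ids {3, 7, 8} → MIN(plays)=1426
  metal: ids {1, 6, 9, 10, 12} → MIN(plays)=1014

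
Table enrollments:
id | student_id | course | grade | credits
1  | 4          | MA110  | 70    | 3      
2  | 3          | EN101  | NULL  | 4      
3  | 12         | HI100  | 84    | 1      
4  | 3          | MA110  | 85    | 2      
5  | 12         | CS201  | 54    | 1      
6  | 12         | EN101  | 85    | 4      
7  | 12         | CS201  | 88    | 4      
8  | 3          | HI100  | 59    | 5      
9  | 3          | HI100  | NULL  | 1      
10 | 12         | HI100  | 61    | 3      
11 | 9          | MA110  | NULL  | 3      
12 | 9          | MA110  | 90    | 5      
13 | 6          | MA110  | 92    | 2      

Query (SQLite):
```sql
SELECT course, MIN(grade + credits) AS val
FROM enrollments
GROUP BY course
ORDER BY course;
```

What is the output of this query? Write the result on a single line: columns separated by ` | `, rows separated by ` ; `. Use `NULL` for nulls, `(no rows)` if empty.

CS201 | 55 ; EN101 | 89 ; HI100 | 64 ; MA110 | 73

For each row compute grade + credits.
Group by course; take MIN of the expression per group.
  CS201: ids {5, 7} → MIN(grade + credits)=55
  EN101: ids {2, 6} → MIN(grade + credits)=89
  HI100: ids {3, 8, 9, 10} → MIN(grade + credits)=64
  MA110: ids {1, 4, 11, 12, 13} → MIN(grade + credits)=73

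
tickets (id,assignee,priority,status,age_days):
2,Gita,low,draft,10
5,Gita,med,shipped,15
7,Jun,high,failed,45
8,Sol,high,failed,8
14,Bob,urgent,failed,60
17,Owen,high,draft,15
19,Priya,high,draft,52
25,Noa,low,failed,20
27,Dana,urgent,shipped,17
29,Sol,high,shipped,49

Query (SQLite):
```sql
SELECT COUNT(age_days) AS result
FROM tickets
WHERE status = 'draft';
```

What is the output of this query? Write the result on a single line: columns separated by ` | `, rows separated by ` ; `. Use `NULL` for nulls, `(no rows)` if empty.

3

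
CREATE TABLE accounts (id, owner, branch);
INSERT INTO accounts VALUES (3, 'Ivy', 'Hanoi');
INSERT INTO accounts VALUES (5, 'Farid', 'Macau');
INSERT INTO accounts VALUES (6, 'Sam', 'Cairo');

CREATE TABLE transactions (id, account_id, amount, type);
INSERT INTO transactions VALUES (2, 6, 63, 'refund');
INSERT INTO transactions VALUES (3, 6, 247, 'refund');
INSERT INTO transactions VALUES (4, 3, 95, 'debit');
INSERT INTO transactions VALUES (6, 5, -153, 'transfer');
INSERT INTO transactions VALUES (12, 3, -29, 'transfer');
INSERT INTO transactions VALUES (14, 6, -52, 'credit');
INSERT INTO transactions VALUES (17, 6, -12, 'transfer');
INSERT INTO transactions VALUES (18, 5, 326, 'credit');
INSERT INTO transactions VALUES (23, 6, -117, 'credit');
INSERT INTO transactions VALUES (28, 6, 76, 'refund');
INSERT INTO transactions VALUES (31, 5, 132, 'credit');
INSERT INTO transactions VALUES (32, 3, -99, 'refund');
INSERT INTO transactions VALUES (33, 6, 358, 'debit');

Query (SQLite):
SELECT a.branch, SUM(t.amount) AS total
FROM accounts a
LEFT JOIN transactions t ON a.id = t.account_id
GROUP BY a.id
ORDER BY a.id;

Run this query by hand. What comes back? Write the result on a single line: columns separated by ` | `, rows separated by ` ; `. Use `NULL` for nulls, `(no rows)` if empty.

Hanoi | -33 ; Macau | 305 ; Cairo | 563

LEFT JOIN keeps every accounts row; unmatched ones get NULL for transactions columns.
Group by accounts.id and compute SUM(t.amount). SUM over an all-NULL group is NULL.
  3: ids {4, 12, 32} → SUM(t.amount)=-33
  5: ids {6, 18, 31} → SUM(t.amount)=305
  6: ids {2, 3, 14, 17, 23, 28, 33} → SUM(t.amount)=563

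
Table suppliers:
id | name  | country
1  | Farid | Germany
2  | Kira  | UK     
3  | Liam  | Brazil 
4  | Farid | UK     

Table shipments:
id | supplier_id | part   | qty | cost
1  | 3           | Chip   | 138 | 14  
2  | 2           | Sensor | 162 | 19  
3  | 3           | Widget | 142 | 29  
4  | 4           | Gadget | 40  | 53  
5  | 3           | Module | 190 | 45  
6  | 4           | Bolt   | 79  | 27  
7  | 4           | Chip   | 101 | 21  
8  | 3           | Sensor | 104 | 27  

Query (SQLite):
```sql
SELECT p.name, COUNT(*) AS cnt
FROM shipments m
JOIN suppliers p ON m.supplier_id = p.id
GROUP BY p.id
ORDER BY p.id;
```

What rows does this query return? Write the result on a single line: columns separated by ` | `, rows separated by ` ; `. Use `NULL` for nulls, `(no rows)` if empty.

Kira | 1 ; Liam | 4 ; Farid | 3

Join each shipments row to its suppliers via supplier_id.
Group joined rows by suppliers.id; compute COUNT(*) per group.
  2: ids {2} → COUNT(*)=1
  3: ids {1, 3, 5, 8} → COUNT(*)=4
  4: ids {4, 6, 7} → COUNT(*)=3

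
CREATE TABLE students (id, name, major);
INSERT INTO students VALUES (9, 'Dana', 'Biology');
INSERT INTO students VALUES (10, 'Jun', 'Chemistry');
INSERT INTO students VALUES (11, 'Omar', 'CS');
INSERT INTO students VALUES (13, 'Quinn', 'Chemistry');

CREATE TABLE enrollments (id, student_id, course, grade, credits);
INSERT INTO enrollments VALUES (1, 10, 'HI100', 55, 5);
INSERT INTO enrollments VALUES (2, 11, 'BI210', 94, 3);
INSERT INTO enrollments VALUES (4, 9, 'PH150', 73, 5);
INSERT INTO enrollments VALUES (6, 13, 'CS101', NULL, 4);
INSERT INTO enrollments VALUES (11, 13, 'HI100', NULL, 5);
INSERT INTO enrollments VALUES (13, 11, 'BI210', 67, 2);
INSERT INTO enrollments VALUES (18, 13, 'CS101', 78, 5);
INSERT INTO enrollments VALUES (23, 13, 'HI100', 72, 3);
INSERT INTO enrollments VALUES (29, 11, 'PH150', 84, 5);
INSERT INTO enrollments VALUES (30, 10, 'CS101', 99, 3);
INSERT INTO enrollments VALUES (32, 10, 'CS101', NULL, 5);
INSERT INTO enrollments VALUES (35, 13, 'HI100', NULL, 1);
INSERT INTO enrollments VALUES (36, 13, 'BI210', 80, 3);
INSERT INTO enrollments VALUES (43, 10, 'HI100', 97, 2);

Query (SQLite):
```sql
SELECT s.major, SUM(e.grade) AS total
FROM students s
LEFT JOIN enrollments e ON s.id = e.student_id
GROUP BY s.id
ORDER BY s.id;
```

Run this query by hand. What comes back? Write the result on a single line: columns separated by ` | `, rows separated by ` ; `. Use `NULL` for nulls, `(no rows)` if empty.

Biology | 73 ; Chemistry | 251 ; CS | 245 ; Chemistry | 230

LEFT JOIN keeps every students row; unmatched ones get NULL for enrollments columns.
Group by students.id and compute SUM(e.grade). SUM over an all-NULL group is NULL.
  9: ids {4} → SUM(e.grade)=73
  10: ids {1, 30, 32, 43} → SUM(e.grade)=251
  11: ids {2, 13, 29} → SUM(e.grade)=245
  13: ids {6, 11, 18, 23, 35, 36} → SUM(e.grade)=230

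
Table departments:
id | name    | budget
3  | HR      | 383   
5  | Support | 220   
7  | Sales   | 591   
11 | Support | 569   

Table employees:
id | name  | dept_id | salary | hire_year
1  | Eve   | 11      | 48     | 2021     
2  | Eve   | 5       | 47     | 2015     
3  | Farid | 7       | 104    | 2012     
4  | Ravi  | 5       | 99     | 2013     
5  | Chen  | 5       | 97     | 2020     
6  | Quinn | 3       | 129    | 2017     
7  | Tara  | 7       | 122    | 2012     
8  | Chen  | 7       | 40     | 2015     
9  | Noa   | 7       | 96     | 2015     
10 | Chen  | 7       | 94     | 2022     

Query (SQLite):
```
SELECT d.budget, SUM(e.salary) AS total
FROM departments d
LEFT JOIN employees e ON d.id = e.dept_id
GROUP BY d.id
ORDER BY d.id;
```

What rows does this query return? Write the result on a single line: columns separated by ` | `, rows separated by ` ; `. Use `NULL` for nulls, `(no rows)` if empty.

LEFT JOIN keeps every departments row; unmatched ones get NULL for employees columns.
Group by departments.id and compute SUM(e.salary). SUM over an all-NULL group is NULL.
  3: ids {6} → SUM(e.salary)=129
  5: ids {2, 4, 5} → SUM(e.salary)=243
  7: ids {3, 7, 8, 9, 10} → SUM(e.salary)=456
  11: ids {1} → SUM(e.salary)=48

383 | 129 ; 220 | 243 ; 591 | 456 ; 569 | 48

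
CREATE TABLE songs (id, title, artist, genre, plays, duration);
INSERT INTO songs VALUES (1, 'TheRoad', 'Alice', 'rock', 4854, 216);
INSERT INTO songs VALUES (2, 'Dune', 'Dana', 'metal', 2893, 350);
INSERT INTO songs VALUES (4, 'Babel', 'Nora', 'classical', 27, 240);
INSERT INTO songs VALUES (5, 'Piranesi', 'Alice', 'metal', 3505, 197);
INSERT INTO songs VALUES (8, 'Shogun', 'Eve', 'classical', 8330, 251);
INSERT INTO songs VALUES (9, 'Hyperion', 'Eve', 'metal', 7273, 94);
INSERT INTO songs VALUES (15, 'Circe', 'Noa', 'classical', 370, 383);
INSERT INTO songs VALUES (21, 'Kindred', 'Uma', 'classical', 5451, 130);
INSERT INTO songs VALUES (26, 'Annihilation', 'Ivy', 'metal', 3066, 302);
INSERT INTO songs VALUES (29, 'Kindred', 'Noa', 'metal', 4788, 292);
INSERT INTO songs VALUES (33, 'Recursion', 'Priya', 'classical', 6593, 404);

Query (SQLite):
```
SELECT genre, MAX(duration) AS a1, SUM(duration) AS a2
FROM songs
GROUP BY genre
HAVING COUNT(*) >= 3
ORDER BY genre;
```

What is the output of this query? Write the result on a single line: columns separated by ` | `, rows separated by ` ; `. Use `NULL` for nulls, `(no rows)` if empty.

classical | 404 | 1408 ; metal | 350 | 1235

Group songs by genre.
Per group compute: MAX(duration), SUM(duration).
HAVING: drop groups with fewer than 3 rows.
  classical: ids {4, 8, 15, 21, 33} → MAX(duration)=404, SUM(duration)=1408
  metal: ids {2, 5, 9, 26, 29} → MAX(duration)=350, SUM(duration)=1235
  rock: ids {1} → MAX(duration)=216, SUM(duration)=216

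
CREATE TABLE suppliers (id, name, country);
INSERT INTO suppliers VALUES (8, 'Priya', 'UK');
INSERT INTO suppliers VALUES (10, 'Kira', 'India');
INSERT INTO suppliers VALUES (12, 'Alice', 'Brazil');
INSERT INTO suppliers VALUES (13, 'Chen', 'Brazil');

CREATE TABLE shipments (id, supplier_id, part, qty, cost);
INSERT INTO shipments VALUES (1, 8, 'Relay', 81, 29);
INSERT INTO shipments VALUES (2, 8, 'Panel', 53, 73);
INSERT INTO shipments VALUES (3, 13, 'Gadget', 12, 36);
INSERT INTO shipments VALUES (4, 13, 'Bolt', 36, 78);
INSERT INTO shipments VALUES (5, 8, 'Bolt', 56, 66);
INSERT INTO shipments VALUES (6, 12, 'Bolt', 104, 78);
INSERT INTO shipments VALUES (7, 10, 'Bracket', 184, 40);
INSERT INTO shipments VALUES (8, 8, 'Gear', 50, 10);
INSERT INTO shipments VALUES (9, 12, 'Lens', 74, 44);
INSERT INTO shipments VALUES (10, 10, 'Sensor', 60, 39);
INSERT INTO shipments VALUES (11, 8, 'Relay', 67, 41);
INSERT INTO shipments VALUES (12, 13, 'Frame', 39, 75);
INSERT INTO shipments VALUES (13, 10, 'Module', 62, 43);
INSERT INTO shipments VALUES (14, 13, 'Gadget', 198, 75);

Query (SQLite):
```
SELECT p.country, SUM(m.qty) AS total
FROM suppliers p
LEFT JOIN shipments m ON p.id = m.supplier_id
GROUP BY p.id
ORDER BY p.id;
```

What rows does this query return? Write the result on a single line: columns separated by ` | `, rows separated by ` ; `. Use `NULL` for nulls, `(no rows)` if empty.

LEFT JOIN keeps every suppliers row; unmatched ones get NULL for shipments columns.
Group by suppliers.id and compute SUM(m.qty). SUM over an all-NULL group is NULL.
  8: ids {1, 2, 5, 8, 11} → SUM(m.qty)=307
  10: ids {7, 10, 13} → SUM(m.qty)=306
  12: ids {6, 9} → SUM(m.qty)=178
  13: ids {3, 4, 12, 14} → SUM(m.qty)=285

UK | 307 ; India | 306 ; Brazil | 178 ; Brazil | 285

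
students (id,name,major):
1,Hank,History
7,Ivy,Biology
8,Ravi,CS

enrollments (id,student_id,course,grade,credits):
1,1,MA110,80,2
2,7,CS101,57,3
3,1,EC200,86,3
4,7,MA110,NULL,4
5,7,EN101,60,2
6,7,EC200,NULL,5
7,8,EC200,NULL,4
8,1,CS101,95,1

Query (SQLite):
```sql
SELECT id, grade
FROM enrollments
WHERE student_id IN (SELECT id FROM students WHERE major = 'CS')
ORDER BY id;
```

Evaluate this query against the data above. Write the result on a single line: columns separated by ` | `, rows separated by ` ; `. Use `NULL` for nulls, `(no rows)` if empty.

Inner query: students.id where major = 'CS'.
Outer: keep enrollments rows whose student_id is in that set.
Inner query → {8}

7 | NULL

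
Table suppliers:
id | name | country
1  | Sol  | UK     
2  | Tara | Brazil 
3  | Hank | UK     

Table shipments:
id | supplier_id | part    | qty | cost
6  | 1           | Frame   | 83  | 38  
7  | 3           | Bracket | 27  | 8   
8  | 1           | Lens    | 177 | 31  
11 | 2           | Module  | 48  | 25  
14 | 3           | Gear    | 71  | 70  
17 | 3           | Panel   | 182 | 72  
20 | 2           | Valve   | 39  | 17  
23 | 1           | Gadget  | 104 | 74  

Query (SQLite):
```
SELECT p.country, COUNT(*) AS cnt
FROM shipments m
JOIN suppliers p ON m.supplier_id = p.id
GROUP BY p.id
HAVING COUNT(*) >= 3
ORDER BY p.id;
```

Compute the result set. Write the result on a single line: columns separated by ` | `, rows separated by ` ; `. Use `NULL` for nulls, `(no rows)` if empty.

Join each shipments row to its suppliers via supplier_id.
Group joined rows by suppliers.id; compute COUNT(*) per group.
HAVING: keep groups with count ≥ 3.
  1: ids {6, 8, 23} → COUNT(*)=3
  2: ids {11, 20} → COUNT(*)=2
  3: ids {7, 14, 17} → COUNT(*)=3

UK | 3 ; UK | 3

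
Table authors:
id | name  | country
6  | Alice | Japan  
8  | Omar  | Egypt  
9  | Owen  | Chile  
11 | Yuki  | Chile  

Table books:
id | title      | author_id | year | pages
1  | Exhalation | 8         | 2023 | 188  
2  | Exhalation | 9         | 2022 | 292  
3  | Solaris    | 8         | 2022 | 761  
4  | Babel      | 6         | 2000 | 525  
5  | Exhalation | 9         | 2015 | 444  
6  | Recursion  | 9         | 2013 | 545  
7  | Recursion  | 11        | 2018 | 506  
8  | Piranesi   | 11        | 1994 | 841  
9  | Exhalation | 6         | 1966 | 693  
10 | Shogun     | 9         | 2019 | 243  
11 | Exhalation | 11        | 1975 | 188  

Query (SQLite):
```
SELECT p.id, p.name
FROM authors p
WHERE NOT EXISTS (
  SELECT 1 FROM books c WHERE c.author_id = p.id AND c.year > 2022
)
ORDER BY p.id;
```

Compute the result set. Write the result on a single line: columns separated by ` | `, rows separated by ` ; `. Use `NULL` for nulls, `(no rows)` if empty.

For each authors row, check whether any books with matching author_id has year > 2022.
Keep rows where that is false.

6 | Alice ; 9 | Owen ; 11 | Yuki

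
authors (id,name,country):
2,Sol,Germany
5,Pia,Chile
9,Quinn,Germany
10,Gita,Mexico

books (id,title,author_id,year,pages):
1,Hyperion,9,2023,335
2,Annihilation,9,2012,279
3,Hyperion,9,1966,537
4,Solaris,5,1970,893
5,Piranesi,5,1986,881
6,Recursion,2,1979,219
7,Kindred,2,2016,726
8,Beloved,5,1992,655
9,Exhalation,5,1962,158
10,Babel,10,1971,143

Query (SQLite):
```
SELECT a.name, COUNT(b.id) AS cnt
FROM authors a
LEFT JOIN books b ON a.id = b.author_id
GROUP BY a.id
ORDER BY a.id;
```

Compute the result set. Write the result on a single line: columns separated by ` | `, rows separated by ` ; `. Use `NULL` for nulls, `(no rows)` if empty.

LEFT JOIN keeps every authors row; unmatched ones get NULL for books columns.
Group by authors.id and compute COUNT(b.id). COUNT(col) of an all-NULL group is 0.
  2: ids {6, 7} → COUNT(b.id)=2
  5: ids {4, 5, 8, 9} → COUNT(b.id)=4
  9: ids {1, 2, 3} → COUNT(b.id)=3
  10: ids {10} → COUNT(b.id)=1

Sol | 2 ; Pia | 4 ; Quinn | 3 ; Gita | 1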